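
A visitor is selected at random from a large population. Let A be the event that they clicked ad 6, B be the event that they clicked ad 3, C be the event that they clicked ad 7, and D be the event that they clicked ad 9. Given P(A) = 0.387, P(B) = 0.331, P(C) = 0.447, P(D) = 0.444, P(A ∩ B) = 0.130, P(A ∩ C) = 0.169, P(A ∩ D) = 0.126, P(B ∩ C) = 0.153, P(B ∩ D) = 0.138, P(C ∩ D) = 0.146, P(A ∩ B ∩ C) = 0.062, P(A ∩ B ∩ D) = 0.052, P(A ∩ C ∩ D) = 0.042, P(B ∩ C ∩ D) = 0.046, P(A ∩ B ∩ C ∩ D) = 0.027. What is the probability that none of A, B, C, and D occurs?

Apply inclusion-exclusion:
P(A ∪ B ∪ C ∪ D) = 0.387 + 0.331 + 0.447 + 0.444 − 0.130 − 0.169 − 0.126 − 0.153 − 0.138 − 0.146 + 0.062 + 0.052 + 0.042 + 0.046 − 0.027 = 0.922
P(none) = 1 − 0.922 = 0.078

0.078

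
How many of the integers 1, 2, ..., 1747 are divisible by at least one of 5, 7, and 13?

By inclusion–exclusion:
⌊1747/5⌋ + ⌊1747/7⌋ + ⌊1747/13⌋ − ⌊1747/35⌋ − ⌊1747/65⌋ − ⌊1747/91⌋ + ⌊1747/455⌋ = 349 + 249 + 134 − 49 − 26 − 19 + 3 = 641

641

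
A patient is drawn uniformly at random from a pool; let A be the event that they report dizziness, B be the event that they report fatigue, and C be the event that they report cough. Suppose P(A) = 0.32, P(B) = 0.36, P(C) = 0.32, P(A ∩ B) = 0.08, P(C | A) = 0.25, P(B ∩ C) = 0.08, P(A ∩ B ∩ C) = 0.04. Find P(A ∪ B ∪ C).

0.80

P(A ∩ C) = P(A)·P(C|A) = 0.32 × 0.25 = 0.08
By inclusion-exclusion,
P(A ∪ B ∪ C) = 0.32 + 0.36 + 0.32 − 0.08 − 0.08 − 0.08 + 0.04 = 0.80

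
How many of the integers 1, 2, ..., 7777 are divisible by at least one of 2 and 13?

Inclusion–exclusion gives
floor(7777/2) + floor(7777/13) − floor(7777/26) = 3888 + 598 − 299 = 4187

4187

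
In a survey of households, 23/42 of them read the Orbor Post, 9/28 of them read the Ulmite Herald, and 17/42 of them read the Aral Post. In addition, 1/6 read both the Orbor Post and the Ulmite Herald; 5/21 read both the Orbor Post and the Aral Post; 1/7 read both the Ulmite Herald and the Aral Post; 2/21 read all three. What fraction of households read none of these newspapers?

Inclusion–exclusion gives
P(≥1) = 23/42 + 9/28 + 17/42 − 1/6 − 5/21 − 1/7 + 2/21 = 23/28
P(none) = 1 − 23/28 = 5/28

5/28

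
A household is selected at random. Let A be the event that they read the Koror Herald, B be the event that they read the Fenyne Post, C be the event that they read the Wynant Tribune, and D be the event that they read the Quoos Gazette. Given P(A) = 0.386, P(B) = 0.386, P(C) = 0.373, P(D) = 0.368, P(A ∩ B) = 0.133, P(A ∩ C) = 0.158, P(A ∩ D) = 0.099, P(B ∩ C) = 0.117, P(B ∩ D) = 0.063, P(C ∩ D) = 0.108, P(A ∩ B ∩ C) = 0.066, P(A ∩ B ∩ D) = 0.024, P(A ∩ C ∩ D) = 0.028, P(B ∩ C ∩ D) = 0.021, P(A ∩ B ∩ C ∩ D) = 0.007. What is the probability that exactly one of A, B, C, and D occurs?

Using the inclusion–exclusion count for exactly one event:
P(exactly one) = 0.386 + 0.386 + 0.373 + 0.368 − 2·0.133 − 2·0.158 − 2·0.099 − 2·0.117 − 2·0.063 − 2·0.108 + 3·0.066 + 3·0.024 + 3·0.028 + 3·0.021 − 4·0.007 = 0.546

0.546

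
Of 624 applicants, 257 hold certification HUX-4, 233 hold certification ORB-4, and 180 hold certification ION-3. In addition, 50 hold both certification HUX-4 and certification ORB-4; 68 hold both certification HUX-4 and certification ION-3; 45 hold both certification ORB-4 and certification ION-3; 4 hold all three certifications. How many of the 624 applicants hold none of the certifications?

Apply inclusion-exclusion:
|at least one| = 257 + 233 + 180 − 50 − 68 − 45 + 4 = 511
None: 624 − 511 = 113

113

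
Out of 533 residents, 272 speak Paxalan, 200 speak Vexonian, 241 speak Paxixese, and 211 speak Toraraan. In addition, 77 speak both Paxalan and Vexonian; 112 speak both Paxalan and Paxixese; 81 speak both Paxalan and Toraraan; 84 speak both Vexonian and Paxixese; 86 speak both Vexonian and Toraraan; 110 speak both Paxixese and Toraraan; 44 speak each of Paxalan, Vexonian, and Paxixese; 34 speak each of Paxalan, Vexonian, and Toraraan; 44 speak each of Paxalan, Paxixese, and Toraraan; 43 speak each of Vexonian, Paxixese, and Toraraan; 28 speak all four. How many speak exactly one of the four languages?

Using the inclusion–exclusion count for exactly one event:
N(exactly one) = 272 + 200 + 241 + 211 − 2·77 − 2·112 − 2·81 − 2·84 − 2·86 − 2·110 + 3·44 + 3·34 + 3·44 + 3·43 − 4·28 = 207

207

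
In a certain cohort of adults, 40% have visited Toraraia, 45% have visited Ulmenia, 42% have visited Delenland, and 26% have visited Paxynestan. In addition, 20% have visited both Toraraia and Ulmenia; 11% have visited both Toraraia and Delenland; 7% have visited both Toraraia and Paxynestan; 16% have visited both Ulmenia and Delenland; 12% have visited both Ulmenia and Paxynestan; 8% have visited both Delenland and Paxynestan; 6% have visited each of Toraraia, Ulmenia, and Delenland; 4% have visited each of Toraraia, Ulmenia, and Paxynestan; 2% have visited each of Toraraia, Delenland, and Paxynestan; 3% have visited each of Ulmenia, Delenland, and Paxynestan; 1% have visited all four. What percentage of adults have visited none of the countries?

7%

Using inclusion–exclusion:
P(union) = 40 + 45 + 42 + 26 − 20 − 11 − 7 − 16 − 12 − 8 + 6 + 4 + 2 + 3 − 1 = 93%
P(none) = 100% − 93% = 7%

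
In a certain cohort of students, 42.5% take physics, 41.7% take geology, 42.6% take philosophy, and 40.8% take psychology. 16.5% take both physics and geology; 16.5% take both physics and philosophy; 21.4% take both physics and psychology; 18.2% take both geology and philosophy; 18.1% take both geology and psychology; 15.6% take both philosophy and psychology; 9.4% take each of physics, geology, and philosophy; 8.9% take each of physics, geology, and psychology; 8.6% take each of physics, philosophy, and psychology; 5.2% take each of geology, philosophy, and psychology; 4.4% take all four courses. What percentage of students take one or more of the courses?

By inclusion-exclusion,
P(at least one) = 42.5 + 41.7 + 42.6 + 40.8 − 16.5 − 16.5 − 21.4 − 18.2 − 18.1 − 15.6 + 9.4 + 8.9 + 8.6 + 5.2 − 4.4 = 89.0%

89.0%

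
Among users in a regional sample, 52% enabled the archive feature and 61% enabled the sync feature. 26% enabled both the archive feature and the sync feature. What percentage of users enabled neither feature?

13%

P(at least one) = 52 + 61 − 26 = 87%
P(none) = 100% − 87% = 13%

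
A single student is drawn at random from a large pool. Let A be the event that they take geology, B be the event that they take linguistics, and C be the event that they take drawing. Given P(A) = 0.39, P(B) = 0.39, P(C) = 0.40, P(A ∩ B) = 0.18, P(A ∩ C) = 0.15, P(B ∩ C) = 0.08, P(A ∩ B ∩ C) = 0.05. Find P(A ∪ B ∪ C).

0.82

P(A ∪ B ∪ C) = 0.39 + 0.39 + 0.40 − 0.18 − 0.15 − 0.08 + 0.05 = 0.82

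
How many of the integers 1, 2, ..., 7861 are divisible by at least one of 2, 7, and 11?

By inclusion–exclusion:
floor(7861/2) + floor(7861/7) + floor(7861/11) − floor(7861/14) − floor(7861/22) − floor(7861/77) + floor(7861/154) = 3930 + 1123 + 714 − 561 − 357 − 102 + 51 = 4798

4798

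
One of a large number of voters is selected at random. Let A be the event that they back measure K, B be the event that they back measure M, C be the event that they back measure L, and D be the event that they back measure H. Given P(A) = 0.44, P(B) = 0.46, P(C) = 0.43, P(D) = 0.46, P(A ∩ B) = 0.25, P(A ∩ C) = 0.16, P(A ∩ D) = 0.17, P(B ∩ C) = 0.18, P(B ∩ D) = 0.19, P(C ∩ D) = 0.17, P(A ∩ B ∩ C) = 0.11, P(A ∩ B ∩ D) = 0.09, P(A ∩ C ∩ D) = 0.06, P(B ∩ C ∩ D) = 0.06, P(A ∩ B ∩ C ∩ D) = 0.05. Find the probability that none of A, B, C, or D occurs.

0.06

P(A ∪ B ∪ C ∪ D) = 0.44 + 0.46 + 0.43 + 0.46 − 0.25 − 0.16 − 0.17 − 0.18 − 0.19 − 0.17 + 0.11 + 0.09 + 0.06 + 0.06 − 0.05 = 0.94
P(none) = 1 − 0.94 = 0.06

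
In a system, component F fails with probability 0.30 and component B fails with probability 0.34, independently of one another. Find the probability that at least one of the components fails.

0.538

P(none) = (1 − 0.30) × (1 − 0.34) = 0.70 × 0.66 = 0.462
P(at least one) = 1 − 0.462 = 0.538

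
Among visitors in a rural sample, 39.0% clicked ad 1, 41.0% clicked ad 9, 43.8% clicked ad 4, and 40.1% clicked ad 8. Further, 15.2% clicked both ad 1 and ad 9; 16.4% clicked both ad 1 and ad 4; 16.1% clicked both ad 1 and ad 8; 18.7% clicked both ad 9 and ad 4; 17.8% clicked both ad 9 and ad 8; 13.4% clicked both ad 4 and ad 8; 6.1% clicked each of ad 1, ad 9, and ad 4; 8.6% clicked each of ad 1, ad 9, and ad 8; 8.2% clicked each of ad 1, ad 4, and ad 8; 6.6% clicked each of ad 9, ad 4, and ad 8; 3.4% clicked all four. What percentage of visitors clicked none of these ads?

P(union) = 39.0 + 41.0 + 43.8 + 40.1 − 15.2 − 16.4 − 16.1 − 18.7 − 17.8 − 13.4 + 6.1 + 8.6 + 8.2 + 6.6 − 3.4 = 92.4%
P(none) = 100% − 92.4% = 7.6%

7.6%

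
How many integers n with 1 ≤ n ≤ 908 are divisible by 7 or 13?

189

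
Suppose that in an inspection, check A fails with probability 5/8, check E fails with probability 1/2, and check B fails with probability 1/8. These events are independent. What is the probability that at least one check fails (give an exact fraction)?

P(none) = (1 − 5/8) × (1 − 1/2) × (1 − 1/8) = 3/8 × 1/2 × 7/8 = 21/128
P(at least one) = 1 − 21/128 = 107/128

107/128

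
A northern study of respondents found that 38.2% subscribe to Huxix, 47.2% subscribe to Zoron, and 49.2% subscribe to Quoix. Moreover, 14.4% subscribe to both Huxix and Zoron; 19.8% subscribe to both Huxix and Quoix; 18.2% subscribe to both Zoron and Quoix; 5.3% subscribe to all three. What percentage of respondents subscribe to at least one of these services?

P(union) = 38.2 + 47.2 + 49.2 − 14.4 − 19.8 − 18.2 + 5.3 = 87.5%

87.5%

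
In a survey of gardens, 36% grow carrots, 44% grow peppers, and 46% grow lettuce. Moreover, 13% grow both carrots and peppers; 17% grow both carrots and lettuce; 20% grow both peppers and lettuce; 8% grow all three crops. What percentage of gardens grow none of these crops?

P(union) = 36 + 44 + 46 − 13 − 17 − 20 + 8 = 84%
P(none) = 100% − 84% = 16%

16%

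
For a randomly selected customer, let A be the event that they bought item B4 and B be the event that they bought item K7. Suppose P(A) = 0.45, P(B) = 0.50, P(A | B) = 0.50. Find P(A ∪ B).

0.70

P(A ∩ B) = P(B)·P(A|B) = 0.50 × 0.50 = 0.25
Apply inclusion-exclusion:
P(A ∪ B) = 0.45 + 0.50 − 0.25 = 0.70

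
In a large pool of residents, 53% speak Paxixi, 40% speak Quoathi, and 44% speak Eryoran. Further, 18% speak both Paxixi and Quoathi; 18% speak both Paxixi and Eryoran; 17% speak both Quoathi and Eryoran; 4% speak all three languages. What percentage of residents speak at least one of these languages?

88%

By inclusion-exclusion,
P(at least one) = 53 + 40 + 44 − 18 − 18 − 17 + 4 = 88%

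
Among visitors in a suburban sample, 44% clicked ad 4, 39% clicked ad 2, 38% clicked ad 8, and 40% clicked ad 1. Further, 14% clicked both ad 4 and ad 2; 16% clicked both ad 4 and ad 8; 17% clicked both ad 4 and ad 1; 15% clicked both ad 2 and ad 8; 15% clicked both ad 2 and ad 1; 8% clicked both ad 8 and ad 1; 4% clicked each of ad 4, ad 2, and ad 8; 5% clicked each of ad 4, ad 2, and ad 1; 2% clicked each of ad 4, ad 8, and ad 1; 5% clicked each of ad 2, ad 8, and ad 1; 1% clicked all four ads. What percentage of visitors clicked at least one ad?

By inclusion–exclusion:
P(at least one) = 44 + 39 + 38 + 40 − 14 − 16 − 17 − 15 − 15 − 8 + 4 + 5 + 2 + 5 − 1 = 91%

91%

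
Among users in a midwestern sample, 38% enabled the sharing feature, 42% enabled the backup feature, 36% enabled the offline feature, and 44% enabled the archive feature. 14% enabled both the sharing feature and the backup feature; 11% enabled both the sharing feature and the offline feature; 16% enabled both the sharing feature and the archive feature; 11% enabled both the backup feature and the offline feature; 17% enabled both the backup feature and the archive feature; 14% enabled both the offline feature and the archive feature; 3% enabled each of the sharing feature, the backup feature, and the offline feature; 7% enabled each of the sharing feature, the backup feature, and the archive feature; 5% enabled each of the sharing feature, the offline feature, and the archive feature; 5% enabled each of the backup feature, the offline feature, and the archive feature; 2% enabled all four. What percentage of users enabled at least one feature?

95%

Inclusion–exclusion gives
P(at least one) = 38 + 42 + 36 + 44 − 14 − 11 − 16 − 11 − 17 − 14 + 3 + 7 + 5 + 5 − 2 = 95%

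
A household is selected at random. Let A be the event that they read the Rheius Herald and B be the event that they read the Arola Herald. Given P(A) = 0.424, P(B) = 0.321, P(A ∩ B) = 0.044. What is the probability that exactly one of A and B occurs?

By inclusion–exclusion (exactly-one form):
P(exactly one) = 0.424 + 0.321 − 2·0.044 = 0.657

0.657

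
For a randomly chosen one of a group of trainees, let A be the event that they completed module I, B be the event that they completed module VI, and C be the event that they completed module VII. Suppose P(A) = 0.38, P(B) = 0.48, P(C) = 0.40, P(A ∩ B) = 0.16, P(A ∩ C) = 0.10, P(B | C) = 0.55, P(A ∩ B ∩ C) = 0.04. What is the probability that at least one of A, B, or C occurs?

0.82

P(B ∩ C) = P(C)·P(B|C) = 0.40 × 0.55 = 0.22
P(A ∪ B ∪ C) = 0.38 + 0.48 + 0.40 − 0.16 − 0.10 − 0.22 + 0.04 = 0.82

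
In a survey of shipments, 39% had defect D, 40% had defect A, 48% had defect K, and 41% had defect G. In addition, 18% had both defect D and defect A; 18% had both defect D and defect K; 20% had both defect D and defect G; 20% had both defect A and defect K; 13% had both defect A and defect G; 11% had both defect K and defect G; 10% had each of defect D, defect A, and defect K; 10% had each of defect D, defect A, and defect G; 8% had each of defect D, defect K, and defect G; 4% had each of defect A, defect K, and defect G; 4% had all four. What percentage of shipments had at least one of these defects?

96%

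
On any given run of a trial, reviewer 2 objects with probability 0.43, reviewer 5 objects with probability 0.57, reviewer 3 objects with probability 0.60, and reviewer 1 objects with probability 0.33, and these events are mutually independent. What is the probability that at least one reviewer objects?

P(none) = (1 − 0.43) × (1 − 0.57) × (1 − 0.60) × (1 − 0.33) = 0.57 × 0.43 × 0.40 × 0.67 = 0.0656868
P(at least one) = 1 − 0.0656868 = 0.9343132

0.9343132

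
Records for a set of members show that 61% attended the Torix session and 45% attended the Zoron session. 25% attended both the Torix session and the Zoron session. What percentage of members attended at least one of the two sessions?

By inclusion–exclusion:
P(at least one) = 61 + 45 − 25 = 81%

81%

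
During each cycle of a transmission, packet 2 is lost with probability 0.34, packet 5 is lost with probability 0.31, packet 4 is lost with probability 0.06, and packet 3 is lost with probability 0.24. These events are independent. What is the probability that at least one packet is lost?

P(none) = (1 − 0.34) × (1 − 0.31) × (1 − 0.06) × (1 − 0.24) = 0.66 × 0.69 × 0.94 × 0.76 = 0.32533776
P(at least one) = 1 − 0.32533776 = 0.67466224

0.67466224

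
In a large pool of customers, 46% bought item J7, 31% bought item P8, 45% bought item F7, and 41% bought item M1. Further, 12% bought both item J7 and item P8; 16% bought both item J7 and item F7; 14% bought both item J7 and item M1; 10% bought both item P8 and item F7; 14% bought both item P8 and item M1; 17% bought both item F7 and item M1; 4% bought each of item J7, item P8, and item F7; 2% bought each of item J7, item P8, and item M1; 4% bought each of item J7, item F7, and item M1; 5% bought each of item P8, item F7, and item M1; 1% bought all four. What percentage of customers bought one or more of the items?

94%

Apply inclusion-exclusion:
P(union) = 46 + 31 + 45 + 41 − 12 − 16 − 14 − 10 − 14 − 17 + 4 + 2 + 4 + 5 − 1 = 94%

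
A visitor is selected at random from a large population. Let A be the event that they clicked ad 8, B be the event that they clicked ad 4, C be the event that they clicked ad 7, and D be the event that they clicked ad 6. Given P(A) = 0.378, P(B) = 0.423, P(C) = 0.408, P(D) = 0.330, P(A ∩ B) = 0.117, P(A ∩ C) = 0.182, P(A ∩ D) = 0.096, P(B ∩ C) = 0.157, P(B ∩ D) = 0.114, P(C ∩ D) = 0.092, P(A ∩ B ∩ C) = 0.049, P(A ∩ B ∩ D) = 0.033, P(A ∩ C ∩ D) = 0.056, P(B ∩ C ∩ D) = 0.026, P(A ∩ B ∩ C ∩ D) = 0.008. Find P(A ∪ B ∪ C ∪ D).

0.937

P(A ∪ B ∪ C ∪ D) = 0.378 + 0.423 + 0.408 + 0.330 − 0.117 − 0.182 − 0.096 − 0.157 − 0.114 − 0.092 + 0.049 + 0.033 + 0.056 + 0.026 − 0.008 = 0.937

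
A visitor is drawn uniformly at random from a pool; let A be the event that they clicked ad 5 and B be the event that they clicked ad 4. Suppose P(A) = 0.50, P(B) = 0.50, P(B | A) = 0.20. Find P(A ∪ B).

0.90

P(A ∩ B) = P(A)·P(B|A) = 0.50 × 0.20 = 0.10
P(A ∪ B) = 0.50 + 0.50 − 0.10 = 0.90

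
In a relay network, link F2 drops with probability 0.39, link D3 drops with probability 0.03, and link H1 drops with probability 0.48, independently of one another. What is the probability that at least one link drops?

Independence gives P(none) = ∏(1 − pᵢ).
P(none) = (1 − 0.39) × (1 − 0.03) × (1 − 0.48) = 0.61 × 0.97 × 0.52 = 0.307684
P(at least one) = 1 − 0.307684 = 0.692316

0.692316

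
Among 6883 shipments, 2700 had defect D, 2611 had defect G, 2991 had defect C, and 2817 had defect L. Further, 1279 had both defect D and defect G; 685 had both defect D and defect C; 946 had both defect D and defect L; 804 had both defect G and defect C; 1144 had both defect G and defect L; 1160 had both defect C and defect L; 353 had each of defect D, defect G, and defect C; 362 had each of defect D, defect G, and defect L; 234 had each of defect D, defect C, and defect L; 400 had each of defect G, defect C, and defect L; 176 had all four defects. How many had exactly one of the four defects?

|exactly one| = 2700 + 2611 + 2991 + 2817 − 2·1279 − 2·685 − 2·946 − 2·804 − 2·1144 − 2·1160 + 3·353 + 3·362 + 3·234 + 3·400 − 4·176 = 2426

2426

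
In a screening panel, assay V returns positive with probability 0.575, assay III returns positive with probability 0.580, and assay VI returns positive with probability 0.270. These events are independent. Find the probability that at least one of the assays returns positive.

0.869695

Since the events are independent, P(none) is the product of the individual non-occurrence probabilities.
P(none) = (1 − 0.575) × (1 − 0.580) × (1 − 0.270) = 0.425 × 0.420 × 0.730 = 0.130305
P(at least one) = 1 − 0.130305 = 0.869695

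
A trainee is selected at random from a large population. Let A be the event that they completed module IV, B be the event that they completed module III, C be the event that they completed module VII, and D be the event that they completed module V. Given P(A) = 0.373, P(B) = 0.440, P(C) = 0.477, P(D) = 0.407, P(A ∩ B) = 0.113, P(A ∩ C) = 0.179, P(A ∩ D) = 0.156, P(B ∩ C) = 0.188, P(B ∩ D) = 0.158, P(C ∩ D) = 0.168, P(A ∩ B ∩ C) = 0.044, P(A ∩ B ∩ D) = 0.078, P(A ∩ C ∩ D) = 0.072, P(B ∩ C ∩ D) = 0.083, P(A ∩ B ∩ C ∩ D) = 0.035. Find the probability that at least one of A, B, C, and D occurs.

Using inclusion–exclusion:
P(A ∪ B ∪ C ∪ D) = 0.373 + 0.440 + 0.477 + 0.407 − 0.113 − 0.179 − 0.156 − 0.188 − 0.158 − 0.168 + 0.044 + 0.078 + 0.072 + 0.083 − 0.035 = 0.977

0.977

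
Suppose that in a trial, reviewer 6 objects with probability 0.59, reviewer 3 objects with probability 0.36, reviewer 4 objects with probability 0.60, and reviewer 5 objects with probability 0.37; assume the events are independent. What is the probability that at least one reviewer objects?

P(none) = (1 − 0.59) × (1 − 0.36) × (1 − 0.60) × (1 − 0.37) = 0.41 × 0.64 × 0.40 × 0.63 = 0.0661248
P(at least one) = 1 − 0.0661248 = 0.9338752

0.9338752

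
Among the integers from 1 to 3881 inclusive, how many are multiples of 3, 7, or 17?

1793

Inclusion–exclusion gives
floor(3881/3) + floor(3881/7) + floor(3881/17) − floor(3881/21) − floor(3881/51) − floor(3881/119) + floor(3881/357) = 1293 + 554 + 228 − 184 − 76 − 32 + 10 = 1793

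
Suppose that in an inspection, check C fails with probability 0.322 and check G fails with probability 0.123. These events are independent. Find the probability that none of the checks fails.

P(none) = (1 − 0.322) × (1 − 0.123) = 0.678 × 0.877 = 0.594606

0.594606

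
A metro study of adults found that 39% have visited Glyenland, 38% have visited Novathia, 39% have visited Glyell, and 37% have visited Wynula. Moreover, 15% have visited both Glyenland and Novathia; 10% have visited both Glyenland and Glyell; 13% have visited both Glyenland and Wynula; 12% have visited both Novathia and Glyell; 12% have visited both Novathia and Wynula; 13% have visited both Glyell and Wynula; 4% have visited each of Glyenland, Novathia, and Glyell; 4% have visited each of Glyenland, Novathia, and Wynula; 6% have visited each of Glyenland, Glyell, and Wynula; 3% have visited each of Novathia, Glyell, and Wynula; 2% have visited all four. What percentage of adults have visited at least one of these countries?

Inclusion–exclusion gives
P(≥1) = 39 + 38 + 39 + 37 − 15 − 10 − 13 − 12 − 12 − 13 + 4 + 4 + 6 + 3 − 2 = 93%

93%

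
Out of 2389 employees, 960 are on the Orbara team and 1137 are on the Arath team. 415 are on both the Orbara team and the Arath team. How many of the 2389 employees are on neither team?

Inclusion–exclusion gives
|at least one| = 960 + 1137 − 415 = 1682
None: 2389 − 1682 = 707

707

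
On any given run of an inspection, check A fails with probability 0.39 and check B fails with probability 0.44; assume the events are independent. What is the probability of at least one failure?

0.6584

Independence gives P(none) = ∏(1 − pᵢ).
P(none) = (1 − 0.39) × (1 − 0.44) = 0.61 × 0.56 = 0.3416
P(at least one) = 1 − 0.3416 = 0.6584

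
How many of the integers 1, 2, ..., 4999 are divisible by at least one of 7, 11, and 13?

floor(4999/7) + floor(4999/11) + floor(4999/13) − floor(4999/77) − floor(4999/91) − floor(4999/143) + floor(4999/1001) = 714 + 454 + 384 − 64 − 54 − 34 + 4 = 1404

1404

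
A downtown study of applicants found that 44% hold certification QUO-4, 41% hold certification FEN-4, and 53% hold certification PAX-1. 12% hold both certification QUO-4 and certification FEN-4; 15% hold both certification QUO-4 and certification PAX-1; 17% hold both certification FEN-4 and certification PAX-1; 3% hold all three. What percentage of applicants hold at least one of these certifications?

97%

P(union) = 44 + 41 + 53 − 12 − 15 − 17 + 3 = 97%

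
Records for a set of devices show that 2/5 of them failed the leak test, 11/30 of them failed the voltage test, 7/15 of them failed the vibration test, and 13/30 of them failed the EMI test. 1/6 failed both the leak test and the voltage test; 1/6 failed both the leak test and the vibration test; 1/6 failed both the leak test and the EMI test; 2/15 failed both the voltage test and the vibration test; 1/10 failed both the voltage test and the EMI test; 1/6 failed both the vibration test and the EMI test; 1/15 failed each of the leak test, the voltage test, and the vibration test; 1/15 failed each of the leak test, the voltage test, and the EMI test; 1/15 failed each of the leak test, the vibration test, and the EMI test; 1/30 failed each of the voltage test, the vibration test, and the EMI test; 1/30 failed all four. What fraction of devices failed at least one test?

Apply inclusion-exclusion:
P(union) = 2/5 + 11/30 + 7/15 + 13/30 − 1/6 − 1/6 − 1/6 − 2/15 − 1/10 − 1/6 + 1/15 + 1/15 + 1/15 + 1/30 − 1/30 = 29/30

29/30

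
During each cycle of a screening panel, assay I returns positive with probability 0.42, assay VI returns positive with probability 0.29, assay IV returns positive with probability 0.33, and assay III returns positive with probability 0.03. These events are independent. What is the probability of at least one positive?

Since the events are independent, P(none) is the product of the individual non-occurrence probabilities.
P(none) = (1 − 0.42) × (1 − 0.29) × (1 − 0.33) × (1 − 0.03) = 0.58 × 0.71 × 0.67 × 0.97 = 0.26762882
P(at least one) = 1 − 0.26762882 = 0.73237118

0.73237118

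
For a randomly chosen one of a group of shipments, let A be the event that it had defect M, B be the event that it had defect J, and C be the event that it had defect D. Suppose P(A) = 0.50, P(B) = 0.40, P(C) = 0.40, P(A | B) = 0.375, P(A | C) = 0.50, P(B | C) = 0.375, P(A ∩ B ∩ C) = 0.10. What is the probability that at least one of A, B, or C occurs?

0.90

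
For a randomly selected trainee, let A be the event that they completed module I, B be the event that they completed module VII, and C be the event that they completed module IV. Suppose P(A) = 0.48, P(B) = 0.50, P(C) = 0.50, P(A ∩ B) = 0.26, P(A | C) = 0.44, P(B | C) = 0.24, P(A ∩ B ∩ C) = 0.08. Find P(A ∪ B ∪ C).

P(A ∩ C) = P(C)·P(A|C) = 0.50 × 0.44 = 0.22
P(B ∩ C) = P(C)·P(B|C) = 0.50 × 0.24 = 0.12
By inclusion–exclusion:
P(A ∪ B ∪ C) = 0.48 + 0.50 + 0.50 − 0.26 − 0.22 − 0.12 + 0.08 = 0.96

0.96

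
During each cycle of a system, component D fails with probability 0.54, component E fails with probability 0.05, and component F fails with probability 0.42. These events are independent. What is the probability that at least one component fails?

P(none) = (1 − 0.54) × (1 − 0.05) × (1 − 0.42) = 0.46 × 0.95 × 0.58 = 0.25346
P(at least one) = 1 − 0.25346 = 0.74654

0.74654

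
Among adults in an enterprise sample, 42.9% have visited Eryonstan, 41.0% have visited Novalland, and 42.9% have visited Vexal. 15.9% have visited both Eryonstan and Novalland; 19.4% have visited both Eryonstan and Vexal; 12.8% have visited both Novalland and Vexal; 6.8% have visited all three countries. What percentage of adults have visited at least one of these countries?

85.5%

P(≥1) = 42.9 + 41.0 + 42.9 − 15.9 − 19.4 − 12.8 + 6.8 = 85.5%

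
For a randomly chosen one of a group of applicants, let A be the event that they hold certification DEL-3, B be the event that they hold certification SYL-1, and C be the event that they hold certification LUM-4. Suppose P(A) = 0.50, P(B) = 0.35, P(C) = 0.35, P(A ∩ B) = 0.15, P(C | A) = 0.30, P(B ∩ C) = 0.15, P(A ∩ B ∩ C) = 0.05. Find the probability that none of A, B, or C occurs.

P(A ∩ C) = P(A)·P(C|A) = 0.50 × 0.30 = 0.15
Apply inclusion-exclusion:
P(A ∪ B ∪ C) = 0.50 + 0.35 + 0.35 − 0.15 − 0.15 − 0.15 + 0.05 = 0.80
P(none) = 1 − 0.80 = 0.20

0.20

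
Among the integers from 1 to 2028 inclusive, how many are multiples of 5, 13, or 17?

618

Using inclusion–exclusion:
floor(2028/5) + floor(2028/13) + floor(2028/17) − floor(2028/65) − floor(2028/85) − floor(2028/221) + floor(2028/1105) = 405 + 156 + 119 − 31 − 23 − 9 + 1 = 618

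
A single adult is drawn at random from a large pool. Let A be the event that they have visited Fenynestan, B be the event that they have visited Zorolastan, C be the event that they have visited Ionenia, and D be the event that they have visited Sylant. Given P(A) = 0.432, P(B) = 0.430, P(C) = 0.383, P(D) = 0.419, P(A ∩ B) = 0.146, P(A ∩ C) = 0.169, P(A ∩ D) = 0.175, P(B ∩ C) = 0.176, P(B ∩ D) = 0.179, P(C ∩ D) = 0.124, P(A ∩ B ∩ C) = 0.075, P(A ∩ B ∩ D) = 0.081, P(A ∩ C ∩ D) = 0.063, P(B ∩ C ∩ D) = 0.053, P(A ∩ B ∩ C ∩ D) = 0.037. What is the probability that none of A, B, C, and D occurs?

By inclusion–exclusion:
P(A ∪ B ∪ C ∪ D) = 0.432 + 0.430 + 0.383 + 0.419 − 0.146 − 0.169 − 0.175 − 0.176 − 0.179 − 0.124 + 0.075 + 0.081 + 0.063 + 0.053 − 0.037 = 0.930
P(none) = 1 − 0.930 = 0.070

0.070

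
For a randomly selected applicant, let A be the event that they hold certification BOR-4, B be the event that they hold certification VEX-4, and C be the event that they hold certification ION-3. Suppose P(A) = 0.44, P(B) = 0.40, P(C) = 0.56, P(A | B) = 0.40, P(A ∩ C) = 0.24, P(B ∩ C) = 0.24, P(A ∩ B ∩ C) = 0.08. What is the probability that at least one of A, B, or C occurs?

0.84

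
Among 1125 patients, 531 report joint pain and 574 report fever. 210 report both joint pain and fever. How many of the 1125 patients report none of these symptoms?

|at least one| = 531 + 574 − 210 = 895
None: 1125 − 895 = 230

230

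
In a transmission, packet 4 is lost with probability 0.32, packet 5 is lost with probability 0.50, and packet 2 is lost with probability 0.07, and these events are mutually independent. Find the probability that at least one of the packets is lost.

P(none) = (1 − 0.32) × (1 − 0.50) × (1 − 0.07) = 0.68 × 0.50 × 0.93 = 0.3162
P(at least one) = 1 − 0.3162 = 0.6838

0.6838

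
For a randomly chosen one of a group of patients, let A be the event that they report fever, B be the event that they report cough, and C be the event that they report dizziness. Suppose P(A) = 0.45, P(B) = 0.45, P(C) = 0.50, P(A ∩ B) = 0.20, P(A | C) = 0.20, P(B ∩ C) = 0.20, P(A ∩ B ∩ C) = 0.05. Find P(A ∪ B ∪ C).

0.95

P(A ∩ C) = P(C)·P(A|C) = 0.50 × 0.20 = 0.10
By inclusion–exclusion:
P(A ∪ B ∪ C) = 0.45 + 0.45 + 0.50 − 0.20 − 0.10 − 0.20 + 0.05 = 0.95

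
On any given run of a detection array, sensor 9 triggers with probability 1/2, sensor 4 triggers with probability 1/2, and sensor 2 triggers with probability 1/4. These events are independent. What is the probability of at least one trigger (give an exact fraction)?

13/16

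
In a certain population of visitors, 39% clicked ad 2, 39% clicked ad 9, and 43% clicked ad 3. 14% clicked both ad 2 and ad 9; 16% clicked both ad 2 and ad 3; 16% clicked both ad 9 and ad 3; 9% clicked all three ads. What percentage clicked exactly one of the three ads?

56%

Using the inclusion–exclusion count for exactly one event:
P(exactly one) = 39 + 39 + 43 − 2·14 − 2·16 − 2·16 + 3·9 = 56%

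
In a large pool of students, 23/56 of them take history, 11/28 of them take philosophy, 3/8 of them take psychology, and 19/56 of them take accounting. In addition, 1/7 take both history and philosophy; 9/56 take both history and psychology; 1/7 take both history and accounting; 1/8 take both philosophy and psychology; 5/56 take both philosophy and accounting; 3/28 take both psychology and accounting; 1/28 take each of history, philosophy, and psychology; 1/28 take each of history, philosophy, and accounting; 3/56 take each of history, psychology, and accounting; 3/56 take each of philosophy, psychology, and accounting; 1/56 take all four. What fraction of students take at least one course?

P(≥1) = 23/56 + 11/28 + 3/8 + 19/56 − 1/7 − 9/56 − 1/7 − 1/8 − 5/56 − 3/28 + 1/28 + 1/28 + 3/56 + 3/56 − 1/56 = 51/56

51/56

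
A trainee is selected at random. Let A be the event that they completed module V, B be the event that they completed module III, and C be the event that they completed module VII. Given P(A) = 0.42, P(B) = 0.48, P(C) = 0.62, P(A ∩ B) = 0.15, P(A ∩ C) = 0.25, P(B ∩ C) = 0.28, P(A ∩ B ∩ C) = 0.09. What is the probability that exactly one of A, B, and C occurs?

0.43

By inclusion–exclusion (exactly-one form):
P(exactly one) = 0.42 + 0.48 + 0.62 − 2·0.15 − 2·0.25 − 2·0.28 + 3·0.09 = 0.43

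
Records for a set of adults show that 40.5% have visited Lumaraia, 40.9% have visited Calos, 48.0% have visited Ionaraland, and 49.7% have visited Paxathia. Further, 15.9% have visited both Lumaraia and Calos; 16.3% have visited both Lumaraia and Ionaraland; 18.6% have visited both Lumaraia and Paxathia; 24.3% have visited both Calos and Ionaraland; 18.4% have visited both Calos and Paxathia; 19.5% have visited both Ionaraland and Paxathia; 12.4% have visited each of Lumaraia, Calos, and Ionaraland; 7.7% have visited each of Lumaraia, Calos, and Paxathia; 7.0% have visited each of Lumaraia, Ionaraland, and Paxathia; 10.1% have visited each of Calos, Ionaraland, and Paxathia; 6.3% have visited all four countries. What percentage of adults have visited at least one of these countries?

P(≥1) = 40.5 + 40.9 + 48.0 + 49.7 − 15.9 − 16.3 − 18.6 − 24.3 − 18.4 − 19.5 + 12.4 + 7.7 + 7.0 + 10.1 − 6.3 = 97.0%

97.0%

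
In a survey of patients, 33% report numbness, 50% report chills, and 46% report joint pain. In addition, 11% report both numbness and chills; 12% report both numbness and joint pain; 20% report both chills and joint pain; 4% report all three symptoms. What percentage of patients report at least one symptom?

90%

P(≥1) = 33 + 50 + 46 − 11 − 12 − 20 + 4 = 90%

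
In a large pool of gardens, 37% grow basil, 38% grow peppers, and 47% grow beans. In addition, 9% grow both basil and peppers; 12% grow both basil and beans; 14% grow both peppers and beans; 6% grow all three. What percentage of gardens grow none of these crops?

By inclusion–exclusion:
P(≥1) = 37 + 38 + 47 − 9 − 12 − 14 + 6 = 93%
P(none) = 100% − 93% = 7%

7%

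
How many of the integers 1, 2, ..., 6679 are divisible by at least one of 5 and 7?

Inclusion–exclusion gives
1335 + 954 − 190 = 2099

2099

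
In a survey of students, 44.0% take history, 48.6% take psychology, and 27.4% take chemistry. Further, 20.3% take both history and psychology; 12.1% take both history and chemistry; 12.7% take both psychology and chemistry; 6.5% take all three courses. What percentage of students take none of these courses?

P(≥1) = 44.0 + 48.6 + 27.4 − 20.3 − 12.1 − 12.7 + 6.5 = 81.4%
P(none) = 100% − 81.4% = 18.6%

18.6%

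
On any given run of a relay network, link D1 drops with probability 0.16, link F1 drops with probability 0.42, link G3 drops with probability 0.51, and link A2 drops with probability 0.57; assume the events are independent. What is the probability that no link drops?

0.10265304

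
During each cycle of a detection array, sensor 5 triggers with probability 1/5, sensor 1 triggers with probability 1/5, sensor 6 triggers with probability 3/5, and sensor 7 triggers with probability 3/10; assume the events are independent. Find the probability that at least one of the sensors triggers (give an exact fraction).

513/625

Independence gives P(none) = ∏(1 − pᵢ).
P(none) = (1 − 1/5) × (1 − 1/5) × (1 − 3/5) × (1 − 3/10) = 4/5 × 4/5 × 2/5 × 7/10 = 112/625
P(at least one) = 1 − 112/625 = 513/625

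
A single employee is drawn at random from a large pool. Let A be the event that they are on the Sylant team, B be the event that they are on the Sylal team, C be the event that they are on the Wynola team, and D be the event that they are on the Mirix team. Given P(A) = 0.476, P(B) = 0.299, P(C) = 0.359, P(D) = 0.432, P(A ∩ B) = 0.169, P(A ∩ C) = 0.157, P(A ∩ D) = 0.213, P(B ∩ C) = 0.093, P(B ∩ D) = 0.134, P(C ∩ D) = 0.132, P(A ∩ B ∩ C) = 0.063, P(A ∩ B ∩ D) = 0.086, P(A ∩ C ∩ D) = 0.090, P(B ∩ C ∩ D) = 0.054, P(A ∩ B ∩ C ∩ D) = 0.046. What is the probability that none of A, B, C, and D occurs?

Using inclusion–exclusion:
P(A ∪ B ∪ C ∪ D) = 0.476 + 0.299 + 0.359 + 0.432 − 0.169 − 0.157 − 0.213 − 0.093 − 0.134 − 0.132 + 0.063 + 0.086 + 0.090 + 0.054 − 0.046 = 0.915
P(none) = 1 − 0.915 = 0.085

0.085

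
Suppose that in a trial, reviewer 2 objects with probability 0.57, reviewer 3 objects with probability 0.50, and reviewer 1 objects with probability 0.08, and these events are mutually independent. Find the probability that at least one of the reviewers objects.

0.8022

P(none) = (1 − 0.57) × (1 − 0.50) × (1 − 0.08) = 0.43 × 0.50 × 0.92 = 0.1978
P(at least one) = 1 − 0.1978 = 0.8022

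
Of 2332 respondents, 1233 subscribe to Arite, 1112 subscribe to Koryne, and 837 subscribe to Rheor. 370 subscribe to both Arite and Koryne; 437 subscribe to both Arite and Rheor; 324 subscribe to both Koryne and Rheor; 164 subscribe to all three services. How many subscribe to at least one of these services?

|at least one| = 1233 + 1112 + 837 − 370 − 437 − 324 + 164 = 2215

2215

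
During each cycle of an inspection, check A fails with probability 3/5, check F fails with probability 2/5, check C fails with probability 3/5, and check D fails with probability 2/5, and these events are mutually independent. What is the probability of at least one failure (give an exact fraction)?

589/625

P(none) = (1 − 3/5) × (1 − 2/5) × (1 − 3/5) × (1 − 2/5) = 2/5 × 3/5 × 2/5 × 3/5 = 36/625
P(at least one) = 1 − 36/625 = 589/625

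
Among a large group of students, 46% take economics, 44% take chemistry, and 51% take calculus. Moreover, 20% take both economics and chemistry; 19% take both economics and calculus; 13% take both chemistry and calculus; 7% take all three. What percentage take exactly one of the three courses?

P(exactly one) = 46 + 44 + 51 − 2·20 − 2·19 − 2·13 + 3·7 = 58%

58%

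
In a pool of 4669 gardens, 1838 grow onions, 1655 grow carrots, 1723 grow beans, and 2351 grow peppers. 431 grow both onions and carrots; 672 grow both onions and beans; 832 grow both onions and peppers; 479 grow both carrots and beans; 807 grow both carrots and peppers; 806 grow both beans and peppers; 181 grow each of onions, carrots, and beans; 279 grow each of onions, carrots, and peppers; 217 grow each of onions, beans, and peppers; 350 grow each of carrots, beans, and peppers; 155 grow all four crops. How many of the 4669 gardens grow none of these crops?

Inclusion–exclusion gives
|union| = 1838 + 1655 + 1723 + 2351 − 431 − 672 − 832 − 479 − 807 − 806 + 181 + 279 + 217 + 350 − 155 = 4412
None: 4669 − 4412 = 257

257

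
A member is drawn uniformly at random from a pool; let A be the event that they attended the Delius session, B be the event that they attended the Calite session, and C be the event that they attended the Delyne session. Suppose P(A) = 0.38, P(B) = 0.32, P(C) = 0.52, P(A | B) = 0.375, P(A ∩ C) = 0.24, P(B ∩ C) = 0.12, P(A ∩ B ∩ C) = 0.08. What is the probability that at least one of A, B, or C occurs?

P(A ∩ B) = P(B)·P(A|B) = 0.32 × 0.375 = 0.12
By inclusion–exclusion:
P(A ∪ B ∪ C) = 0.38 + 0.32 + 0.52 − 0.12 − 0.24 − 0.12 + 0.08 = 0.82

0.82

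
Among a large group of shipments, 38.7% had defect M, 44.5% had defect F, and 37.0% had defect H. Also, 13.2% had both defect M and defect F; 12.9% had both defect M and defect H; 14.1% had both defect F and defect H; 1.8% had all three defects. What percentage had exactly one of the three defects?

45.2%

By inclusion–exclusion (exactly-one form):
P(exactly one) = 38.7 + 44.5 + 37.0 − 2·13.2 − 2·12.9 − 2·14.1 + 3·1.8 = 45.2%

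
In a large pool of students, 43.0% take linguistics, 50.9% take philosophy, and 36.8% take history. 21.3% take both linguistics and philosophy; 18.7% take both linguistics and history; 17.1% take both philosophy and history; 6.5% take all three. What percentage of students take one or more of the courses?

P(union) = 43.0 + 50.9 + 36.8 − 21.3 − 18.7 − 17.1 + 6.5 = 80.1%

80.1%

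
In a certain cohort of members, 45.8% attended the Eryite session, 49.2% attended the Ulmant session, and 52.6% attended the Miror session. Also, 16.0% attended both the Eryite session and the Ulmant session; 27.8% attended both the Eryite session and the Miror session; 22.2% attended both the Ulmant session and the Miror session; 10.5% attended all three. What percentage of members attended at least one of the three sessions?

92.1%

By inclusion-exclusion,
P(union) = 45.8 + 49.2 + 52.6 − 16.0 − 27.8 − 22.2 + 10.5 = 92.1%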